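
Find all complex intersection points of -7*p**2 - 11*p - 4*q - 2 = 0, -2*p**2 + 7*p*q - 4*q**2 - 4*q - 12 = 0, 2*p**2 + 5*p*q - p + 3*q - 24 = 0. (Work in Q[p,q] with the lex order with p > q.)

Compute a lex Gröbner basis by Buchberger's algorithm.
f_1 = -7*p**2 - 11*p - 4*q - 2, LT = p**2.
f_2 = -2*p**2 + 7*p*q - 4*q**2 - 4*q - 12, LT = p**2.
f_3 = 2*p**2 + 5*p*q - p + 3*q - 24, LT = p**2.

S(f_1,f_2): lcm = p**2. S = 7/2*p*q + 11/7*p - 2*q**2 - 10/7*q - 40/7.
  reduce S modulo (f_1, f_2, f_3):
  remainder 7/2*p*q + 11/7*p - 2*q**2 - 10/7*q - 40/7 ≠ 0; add h_4 = 7/2*p*q + 11/7*p - 2*q**2 - 10/7*q - 40/7 to the basis.

S(f_1,f_3): lcm = p**2. S = -5/2*p*q + 29/14*p - 13/14*q + 86/7.
  reduce S modulo (f_1, f_2, f_3, h_4):
  remainder 313/98*p - 10/7*q**2 - 191/98*q + 402/49 ≠ 0; add h_5 = 313/98*p - 10/7*q**2 - 191/98*q + 402/49 to the basis.

S(f_1,h_4): lcm = p**2*q. S = -22/49*p**2 + 4/7*p*q**2 + 97/49*p*q + 80/49*p + 4/7*q**2 + 2/7*q.
  reduce S modulo (f_1, f_2, f_3, h_4, h_5):
  remainder 16/49*q**3 + 267224/107359*q**2 + 336382/107359*q - 115684/107359 ≠ 0; add h_6 = 16/49*q**3 + 267224/107359*q**2 + 336382/107359*q - 115684/107359 to the basis.

S(f_3,h_4): lcm = p**2*q. S = -22/49*p**2 + 43/14*p*q**2 - 9/98*p*q + 80/49*p + 3/2*q**2 - 12*q.
  reduce S modulo (f_1, f_2, f_3, h_4, h_5, h_6):
  remainder -44365/4382*q**2 - 195793/8764*q - 2619/626 ≠ 0; add h_7 = -44365/4382*q**2 - 195793/8764*q - 2619/626 to the basis.

S(f_1,h_5): lcm = p**2. S = 140/313*p*q**2 + 191/313*p*q - 2185/2191*p + 4/7*q + 2/7.
  reduce S modulo (f_1, f_2, f_3, h_4, h_5, h_6, h_7):
  remainder 39455507/13886245*q + 78911014/13886245 ≠ 0; add h_8 = 39455507/13886245*q + 78911014/13886245 to the basis.

The other S-polynomials (S(f_2,f_3), S(f_2,h_4), S(f_2,h_5), S(f_3,h_5), S(h_4,h_5), S(f_1,h_6), S(f_2,h_6), S(f_3,h_6), S(h_4,h_6), S(h_5,h_6), S(f_1,h_7), S(f_2,h_7), S(f_3,h_7), S(h_4,h_7), S(h_5,h_7), S(h_6,h_7), S(f_1,h_8), S(f_2,h_8), S(f_3,h_8), S(h_4,h_8), S(h_5,h_8), S(h_6,h_8), S(h_7,h_8)) all reduce to 0 modulo the current basis, so we have a Gröbner basis.
Inter-reduce: drop elements whose leading term is divisible by another's, tail-reduce, and make monic.
Reduced Gröbner basis: {p + 2, q + 2}.

The lex basis is triangular: the last element involves only q. Solving q + 2 = 0 gives q ∈ {-2}; substituting each value into the earlier elements determines the remaining variables.
  q = -2: the earlier basis element becomes p + 2 = 0, giving p = -2 — point (-2, -2).

{(-2, -2)}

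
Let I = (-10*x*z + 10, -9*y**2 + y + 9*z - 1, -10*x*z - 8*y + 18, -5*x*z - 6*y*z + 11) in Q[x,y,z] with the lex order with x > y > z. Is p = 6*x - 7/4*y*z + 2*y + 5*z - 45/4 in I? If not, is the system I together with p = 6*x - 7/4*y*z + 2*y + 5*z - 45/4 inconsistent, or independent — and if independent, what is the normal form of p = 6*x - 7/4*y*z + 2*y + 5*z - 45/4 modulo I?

6*x - 7/4*y*z + 2*y + 5*z - 45/4 lies in I (it reduces to 0).

First compute the reduced Gröbner basis of I by Buchberger's algorithm.
f_1 = -10*x*z + 10, LT = x*z.
f_2 = -9*y**2 + y + 9*z - 1, LT = y**2.
f_3 = -10*x*z - 8*y + 18, LT = x*z.
f_4 = -5*x*z - 6*y*z + 11, LT = x*z.

S(f_1,f_3): lcm = x*z. S = -4/5*y + 4/5.
  reduce S modulo (f_1, f_2, f_3, f_4):
  remainder -4/5*y + 4/5 ≠ 0; add h_5 = -4/5*y + 4/5 to the basis.

S(f_1,f_4): lcm = x*z. S = -6/5*y*z + 6/5.
  reduce S modulo (f_1, f_2, f_3, f_4, h_5):
  remainder -6/5*z + 6/5 ≠ 0; add h_6 = -6/5*z + 6/5 to the basis.

S(f_1,h_6): lcm = x*z. S = x - 1.
  reduce S modulo (f_1, f_2, f_3, f_4, h_5, h_6):
  remainder x - 1 ≠ 0; add h_7 = x - 1 to the basis.

The other S-polynomials (S(f_1,f_2), S(f_2,f_3), S(f_2,f_4), S(f_3,f_4), S(f_1,h_5), S(f_2,h_5), S(f_3,h_5), S(f_4,h_5), S(f_2,h_6), S(f_3,h_6), S(f_4,h_6), S(h_5,h_6), S(f_1,h_7), S(f_2,h_7), S(f_3,h_7), S(f_4,h_7), S(h_5,h_7), S(h_6,h_7)) all reduce to 0 modulo the current basis, so we have a Gröbner basis.
Inter-reduce: drop elements whose leading term is divisible by another's, tail-reduce, and make monic.
Reduced Gröbner basis: {x - 1, y - 1, z - 1}.
Label its elements g_1 = x - 1, g_2 = y - 1, g_3 = z - 1.

Reduce p = 6*x - 7/4*y*z + 2*y + 5*z - 45/4 modulo G:
  leading term x: subtract (6)·g_1 from 6*x - 7/4*y*z + 2*y + 5*z - 45/4 → -7/4*y*z + 2*y + 5*z - 21/4
  leading term y*z: subtract (-7/4*z)·g_2 from -7/4*y*z + 2*y + 5*z - 21/4 → 2*y + 13/4*z - 21/4
  leading term y: subtract (2)·g_2 from 2*y + 13/4*z - 21/4 → 13/4*z - 13/4
  leading term z: subtract (13/4)·g_3 from 13/4*z - 13/4 → 0
  normal form = 0.
Since the normal form is 0, p ∈ I.

The remainder on division by a Gröbner basis is unique — it is the normal form.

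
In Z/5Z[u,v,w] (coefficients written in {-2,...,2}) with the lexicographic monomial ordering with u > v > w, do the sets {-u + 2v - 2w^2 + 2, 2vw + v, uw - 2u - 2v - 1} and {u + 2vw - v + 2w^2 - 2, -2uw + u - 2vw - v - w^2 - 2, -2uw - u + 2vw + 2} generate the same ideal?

Since reduced Gröbner bases are canonical representatives of ideals under a given ordering, it suffices to compute and compare them.
Buchberger on the first generating set:
f_1 = -u + 2v - 2w^2 + 2, LT = u.
f_2 = 2vw + v, LT = vw.
f_3 = uw - 2u - 2v - 1, LT = uw.

S(f_1,f_3): lcm = uw. S = 2u - 2vw + 2v + 2w^3 - 2w + 1.
  reduce S modulo (f_1, f_2, f_3):
  remainder 2v + 2w^3 + w^2 - 2w ≠ 0; add g_4 = 2v + 2w^3 + w^2 - 2w to the basis.

S(f_2,g_4): lcm = vw. S = -2v - w^4 + 2w^3 + w^2.
  reduce S modulo (f_1, f_2, f_3, g_4):
  remainder -w^4 - w^3 + 2w^2 - 2w ≠ 0; add g_5 = -w^4 - w^3 + 2w^2 - 2w to the basis.

The other S-polynomials (S(f_1,f_2), S(f_2,f_3), S(f_1,g_4), S(f_3,g_4), S(f_1,g_5), S(f_2,g_5), S(f_3,g_5), S(g_4,g_5)) all reduce to 0 modulo the current basis, so we have a Gröbner basis.
Inter-reduce: drop elements whose leading term is divisible by another's, tail-reduce, and make monic.
Reduced Gröbner basis: {u + 2w^3 - 2w^2 - 2w - 2, v + w^3 - 2w^2 - w, w^4 + w^3 - 2w^2 + 2w}.

Buchberger on the second generating set:
h_1 = u + 2vw - v + 2w^2 - 2, LT = u.
h_2 = -2uw + u - 2vw - v - w^2 - 2, LT = uw.
h_3 = -2uw - u + 2vw + 2, LT = uw.

S(h_1,h_2): lcm = uw. S = -2u + 2vw^2 - 2vw + 2v + 2w^3 + 2w^2 - 2w - 1.
  reduce S modulo (h_1, h_2, h_3):
  remainder 2vw^2 + 2vw + 2w^3 + w^2 - 2w ≠ 0; add k_4 = 2vw^2 + 2vw + 2w^3 + w^2 - 2w to the basis.

S(h_1,h_3): lcm = uw. S = 2u + 2vw^2 + 2w^3 - 2w + 1.
  reduce S modulo (h_1, h_2, h_3, k_4):
  remainder -vw + 2v ≠ 0; add k_5 = -vw + 2v to the basis.

S(h_3,k_4): lcm = uvw^2. S = 2uvw - uw^3 + 2uw^2 + uw - v^2w^2 - vw.
  reduce S modulo (h_1, h_2, h_3, k_4, k_5):
  remainder -v^2 + v + w^4 - 2w ≠ 0; add k_6 = -v^2 + v + w^4 - 2w to the basis.

S(h_2,k_5): lcm = uvw. S = -uv + v^2w - 2v^2 - 2vw^2 + v.
  reduce S modulo (h_1, h_2, h_3, k_4, k_5, k_6):
  remainder 2v - 2w^4 - w ≠ 0; add k_7 = 2v - 2w^4 - w to the basis.

S(k_4,k_5): lcm = vw^2. S = -2vw + w^3 - 2w^2 - w.
  reduce S modulo (h_1, h_2, h_3, k_4, k_5, k_6, k_7):
  remainder w^4 + w^3 - 2w^2 + 2w ≠ 0; add k_8 = w^4 + w^3 - 2w^2 + 2w to the basis.

The other S-polynomials (S(h_2,h_3), S(h_1,k_4), S(h_2,k_4), S(h_1,k_5), S(h_3,k_5), S(h_1,k_6), S(h_2,k_6), S(h_3,k_6), S(k_4,k_6), S(k_5,k_6), S(h_1,k_7), S(h_2,k_7), S(h_3,k_7), S(k_4,k_7), S(k_5,k_7), S(k_6,k_7), S(h_1,k_8), S(h_2,k_8), S(h_3,k_8), S(k_4,k_8), S(k_5,k_8), S(k_6,k_8), S(k_7,k_8)) all reduce to 0 modulo the current basis, so we have a Gröbner basis.
Inter-reduce: drop elements whose leading term is divisible by another's, tail-reduce, and make monic.
Reduced Gröbner basis: {u + 2w^3 - 2w^2 - 2w - 2, v + w^3 - 2w^2 - w, w^4 + w^3 - 2w^2 + 2w}.

Same reduced basis, so the two generating sets span the same ideal.

Yes, the ideals are equal.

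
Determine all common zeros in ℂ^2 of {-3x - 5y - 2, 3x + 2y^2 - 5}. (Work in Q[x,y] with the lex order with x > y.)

Compute a lex Gröbner basis by Buchberger's algorithm.
f_1 = -3x - 5y - 2, LT = x.
f_2 = 3x + 2y^2 - 5, LT = x.

S(f_1,f_2): lcm = x. S = -2/3y^2 + 5/3y + 7/3.
  leading term y^2: no divisor's leading term divides it; move -2/3y^2 to the remainder.
  leading term y: no divisor's leading term divides it; move 5/3y to the remainder.
  leading term 1: no divisor's leading term divides it; move 7/3 to the remainder.
  remainder -2/3y^2 + 5/3y + 7/3 ≠ 0; add h_3 = -2/3y^2 + 5/3y + 7/3 to the basis.

The other S-polynomials (S(f_1,h_3), S(f_2,h_3)) all reduce to 0 modulo the current basis, so we have a Gröbner basis.
Inter-reduce: drop elements whose leading term is divisible by another's, tail-reduce, and make monic.
Reduced Gröbner basis: {x + 5/3y + 2/3, y^2 - 5/2y - 7/2}.

Elimination: the polynomial y^2 - 5/2y - 7/2 lies in the elimination ideal for y, so y ∈ {-1, 7/2}. For each such y, the remaining basis elements (now univariate) give the rest of the solution.
  y = -1: the earlier basis element becomes x - 1 = 0, giving x = 1 — point (1, -1).
  y = 7/2: the earlier basis element becomes x + 13/2 = 0, giving x = -13/2 — point (-13/2, 7/2).

{(1, -1), (-13/2, 7/2)}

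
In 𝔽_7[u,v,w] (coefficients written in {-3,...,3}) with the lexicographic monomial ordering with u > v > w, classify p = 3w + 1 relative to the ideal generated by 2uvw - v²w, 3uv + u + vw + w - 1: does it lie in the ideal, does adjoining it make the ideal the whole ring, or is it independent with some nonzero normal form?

3w + 1 is independent of I; its normal form modulo I is 3w + 1.

First compute the reduced Gröbner basis of I by Buchberger's algorithm.
f_1 = 2uvw - v²w, LT = uvw.
f_2 = 3uv + u + vw + w - 1, LT = uv.

S(f_1,f_2): lcm = uvw. S = 2uw + 3v²w + 2vw² + 2w² - 2w.
  leading term uw: no divisor's leading term divides it; move 2uw to the remainder.
  leading term v²w: no divisor's leading term divides it; move 3v²w to the remainder.
  leading term vw²: no divisor's leading term divides it; move 2vw² to the remainder.
  leading term w²: no divisor's leading term divides it; move 2w² to the remainder.
  leading term w: no divisor's leading term divides it; move -2w to the remainder.
  remainder 2uw + 3v²w + 2vw² + 2w² - 2w ≠ 0; add h_3 = 2uw + 3v²w + 2vw² + 2w² - 2w to the basis.

S(f_1,h_3): lcm = uvw. S = 2v³w - v²w² + 3v²w - vw² + vw.
  leading term v³w: no divisor's leading term divides it; move 2v³w to the remainder.
  leading term v²w²: no divisor's leading term divides it; move -v²w² to the remainder.
  leading term v²w: no divisor's leading term divides it; move 3v²w to the remainder.
  leading term vw²: no divisor's leading term divides it; move -vw² to the remainder.
  leading term vw: no divisor's leading term divides it; move vw to the remainder.
  remainder 2v³w - v²w² + 3v²w - vw² + vw ≠ 0; add h_4 = 2v³w - v²w² + 3v²w - vw² + vw to the basis.

The other S-polynomials (S(f_2,h_3), S(f_1,h_4), S(f_2,h_4), S(h_3,h_4)) all reduce to 0 modulo the current basis, so we have a Gröbner basis.
Inter-reduce: drop elements whose leading term is divisible by another's, tail-reduce, and make monic.
Reduced Gröbner basis: {uv - 2u - 2vw - 2w + 2, uw - 2v²w + vw² + w² - w, v³w + 3v²w² - 2v²w + 3vw² - 3vw}.
Label its elements g_1 = uv - 2u - 2vw - 2w + 2, g_2 = uw - 2v²w + vw² + w² - w, g_3 = v³w + 3v²w² - 2v²w + 3vw² - 3vw.

Reduce p = 3w + 1 modulo G:
  leading term w: no divisor's leading term divides it; move 3w to the remainder.
  leading term 1: no divisor's leading term divides it; move 1 to the remainder.
  normal form = 3w + 1.
The normal form is nonzero, so p ∉ I. Since p minus its normal form lies in I, I + (p) = I + (r) where r = 3w + 1; decide whether this ideal is the whole ring.
Run Buchberger on G together with r (pairs among the g_i already reduce to 0 since G is a Gröbner basis):
g_1 = uv - 2u - 2vw - 2w + 2, LT = uv.
g_2 = uw - 2v²w + vw² + w² - w, LT = uw.
g_3 = v³w + 3v²w² - 2v²w + 3vw² - 3vw, LT = v³w.
r = 3w + 1, LT = w.

S(g_2,r): lcm = uw. S = 2u - 2v²w + vw² + w² - w.
  leading term u: no divisor's leading term divides it; move 2u to the remainder.
  leading term v²w: subtract (-3v²)·r from -2v²w + vw² + w² - w → 3v² + vw² + w² - w
  leading term v²: no divisor's leading term divides it; move 3v² to the remainder.
  leading term vw²: subtract (-2vw)·r from vw² + w² - w → 2vw + w² - w
  leading term vw: subtract (3v)·r from 2vw + w² - w → -3v + w² - w
  leading term v: no divisor's leading term divides it; move -3v to the remainder.
  leading term w²: subtract (-2w)·r from w² - w → w
  leading term w: subtract (-2)·r from w → 2
  leading term 1: no divisor's leading term divides it; move 2 to the remainder.
  remainder 2u + 3v² - 3v + 2 ≠ 0; add m_5 = 2u + 3v² - 3v + 2 to the basis.

S(g_3,r): lcm = v³w. S = 2v³ + 3v²w² - 2v²w + 3vw² - 3vw.
  leading term v³: no divisor's leading term divides it; move 2v³ to the remainder.
  leading term v²w²: subtract (v²w)·r from 3v²w² - 2v²w + 3vw² - 3vw → -3v²w + 3vw² - 3vw
  leading term v²w: subtract (-v²)·r from -3v²w + 3vw² - 3vw → v² + 3vw² - 3vw
  leading term v²: no divisor's leading term divides it; move v² to the remainder.
  leading term vw²: subtract (vw)·r from 3vw² - 3vw → 3vw
  leading term vw: subtract (v)·r from 3vw → -v
  leading term v: no divisor's leading term divides it; move -v to the remainder.
  remainder 2v³ + v² - v ≠ 0; add m_6 = 2v³ + v² - v to the basis.

The other S-polynomials (S(g_1,g_2), S(g_1,g_3), S(g_1,r), S(g_2,g_3), S(g_1,m_5), S(g_2,m_5), S(g_3,m_5), S(r,m_5), S(g_1,m_6), S(g_2,m_6), S(g_3,m_6), S(r,m_6), S(m_5,m_6)) all reduce to 0 modulo the current basis, so we have a Gröbner basis.
Inter-reduce: drop elements whose leading term is divisible by another's, tail-reduce, and make monic.
Reduced Gröbner basis: {u - 2v² + 2v + 1, v³ - 3v² + 3v, w - 2}.
The reduced Gröbner basis of I + (p) is {u - 2v² + 2v + 1, v³ - 3v² + 3v, w - 2} ≠ {1}, a proper ideal, so the enlarged system stays consistent: p is independent of I, with normal form 3w + 1.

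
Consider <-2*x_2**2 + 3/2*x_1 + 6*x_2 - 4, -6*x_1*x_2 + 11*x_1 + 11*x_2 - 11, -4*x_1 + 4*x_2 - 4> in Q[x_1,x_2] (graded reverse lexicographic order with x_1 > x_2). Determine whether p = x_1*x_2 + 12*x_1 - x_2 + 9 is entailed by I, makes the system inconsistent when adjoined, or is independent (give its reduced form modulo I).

Adjoining x_1*x_2 + 12*x_1 - x_2 + 9 makes the ideal the whole ring: the system is inconsistent.

First compute the reduced Gröbner basis of I by Buchberger's algorithm.
f_1 = -2*x_2**2 + 3/2*x_1 + 6*x_2 - 4, LT = x_2**2.
f_2 = -6*x_1*x_2 + 11*x_1 + 11*x_2 - 11, LT = x_1*x_2.
f_3 = -4*x_1 + 4*x_2 - 4, LT = x_1.

S(f_1,f_2): lcm = x_1*x_2**2. S = -3/4*x_1**2 - 7/6*x_1*x_2 + 11/6*x_2**2 + 2*x_1 - 11/6*x_2.
  reduce S modulo (f_1, f_2, f_3):
  remainder 55/72*x_2 - 55/72 ≠ 0; add h_4 = 55/72*x_2 - 55/72 to the basis.

The other S-polynomials (S(f_1,f_3), S(f_2,f_3), S(f_1,h_4), S(f_2,h_4), S(f_3,h_4)) all reduce to 0 modulo the current basis, so we have a Gröbner basis.
Inter-reduce: drop elements whose leading term is divisible by another's, tail-reduce, and make monic.
Reduced Gröbner basis: {x_1, x_2 - 1}.
Label its elements g_1 = x_1, g_2 = x_2 - 1.

Reduce p = x_1*x_2 + 12*x_1 - x_2 + 9 modulo G:
  leading term x_1*x_2: subtract (x_2)·g_1 from x_1*x_2 + 12*x_1 - x_2 + 9 → 12*x_1 - x_2 + 9
  leading term x_1: subtract (12)·g_1 from 12*x_1 - x_2 + 9 → -x_2 + 9
  leading term x_2: subtract (-1)·g_2 from -x_2 + 9 → 8
  leading term 1: no divisor's leading term divides it; move 8 to the remainder.
  normal form = 8.
The normal form is nonzero, so p ∉ I. Since p minus its normal form lies in I, I + (p) = I + (r) where r = 8; decide whether this ideal is the whole ring.
Here r = 8 is a nonzero constant, hence a unit: 1 ∈ I + (p), the Gröbner basis of I + (p) is {1}, and the enlarged system has no common solution — adjoining p is inconsistent.

The remainder on division by a Gröbner basis is unique — it is the normal form.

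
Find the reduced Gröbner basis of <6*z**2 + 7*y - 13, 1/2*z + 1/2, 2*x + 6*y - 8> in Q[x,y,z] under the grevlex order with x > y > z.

G = {x - 1, y - 1, z + 1}

f_1 = 6*z**2 + 7*y - 13, LT = z**2.
f_2 = 1/2*z + 1/2, LT = z.
f_3 = 2*x + 6*y - 8, LT = x.

S(f_1,f_2): lcm = z**2. S = 7/6*y - z - 13/6.
  leading term y: no divisor's leading term divides it; move 7/6*y to the remainder.
  leading term z: subtract (-2)·f_2 from -z - 13/6 → -7/6
  leading term 1: no divisor's leading term divides it; move -7/6 to the remainder.
  remainder 7/6*y - 7/6 ≠ 0; add g_4 = 7/6*y - 7/6 to the basis.

The other S-polynomials (S(f_1,f_3), S(f_2,f_3), S(f_1,g_4), S(f_2,g_4), S(f_3,g_4)) all reduce to 0 modulo the current basis, so we have a Gröbner basis.
Inter-reduce: drop elements whose leading term is divisible by another's, tail-reduce, and make monic.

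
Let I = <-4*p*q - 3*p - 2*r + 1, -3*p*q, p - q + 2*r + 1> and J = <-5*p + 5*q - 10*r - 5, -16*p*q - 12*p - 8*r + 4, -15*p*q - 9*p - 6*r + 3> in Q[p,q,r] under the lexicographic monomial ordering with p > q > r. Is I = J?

Yes, the ideals are equal.

For a fixed monomial order, each ideal has a unique reduced Gröbner basis; comparing bases decides equality.
Buchberger on the first generating set:
f_1 = -4*p*q - 3*p - 2*r + 1, LT = p*q.
f_2 = -3*p*q, LT = p*q.
f_3 = p - q + 2*r + 1, LT = p.

S(f_1,f_2): lcm = p*q. S = 3/4*p + 1/2*r - 1/4.
  reduce S modulo (f_1, f_2, f_3):
  remainder 3/4*q - r - 1 ≠ 0; add g_4 = 3/4*q - r - 1 to the basis.

S(f_1,f_3): lcm = p*q. S = 3/4*p + q**2 - 2*q*r - q + 1/2*r - 1/4.
  reduce S modulo (f_1, f_2, f_3, g_4):
  remainder -8/9*r**2 - 4/9*r + 4/9 ≠ 0; add g_5 = -8/9*r**2 - 4/9*r + 4/9 to the basis.

The other S-polynomials (S(f_2,f_3), S(f_1,g_4), S(f_2,g_4), S(f_3,g_4), S(f_1,g_5), S(f_2,g_5), S(f_3,g_5), S(g_4,g_5)) all reduce to 0 modulo the current basis, so we have a Gröbner basis.
Inter-reduce: drop elements whose leading term is divisible by another's, tail-reduce, and make monic.
Reduced Gröbner basis: {p + 2/3*r - 1/3, q - 4/3*r - 4/3, r**2 + 1/2*r - 1/2}.

Buchberger on the second generating set:
h_1 = -5*p + 5*q - 10*r - 5, LT = p.
h_2 = -16*p*q - 12*p - 8*r + 4, LT = p*q.
h_3 = -15*p*q - 9*p - 6*r + 3, LT = p*q.

S(h_1,h_2): lcm = p*q. S = -3/4*p - q**2 + 2*q*r + q - 1/2*r + 1/4.
  reduce S modulo (h_1, h_2, h_3):
  remainder -q**2 + 2*q*r + 1/4*q + r + 1 ≠ 0; add k_4 = -q**2 + 2*q*r + 1/4*q + r + 1 to the basis.

S(h_1,h_3): lcm = p*q. S = -3/5*p - q**2 + 2*q*r + q - 2/5*r + 1/5.
  reduce S modulo (h_1, h_2, h_3, k_4):
  remainder 3/20*q - 1/5*r - 1/5 ≠ 0; add k_5 = 3/20*q - 1/5*r - 1/5 to the basis.

S(h_3,k_4): lcm = p*q**2. S = 2*p*q*r + 17/20*p*q + p*r + p + 2/5*q*r - 1/5*q.
  reduce S modulo (h_1, h_2, h_3, k_4, k_5):
  remainder -2/15*r**2 - 1/15*r + 1/15 ≠ 0; add k_6 = -2/15*r**2 - 1/15*r + 1/15 to the basis.

The other S-polynomials (S(h_2,h_3), S(h_1,k_4), S(h_2,k_4), S(h_1,k_5), S(h_2,k_5), S(h_3,k_5), S(k_4,k_5), S(h_1,k_6), S(h_2,k_6), S(h_3,k_6), S(k_4,k_6), S(k_5,k_6)) all reduce to 0 modulo the current basis, so we have a Gröbner basis.
Inter-reduce: drop elements whose leading term is divisible by another's, tail-reduce, and make monic.
Reduced Gröbner basis: {p + 2/3*r - 1/3, q - 4/3*r - 4/3, r**2 + 1/2*r - 1/2}.

Same reduced basis, so the two generating sets span the same ideal.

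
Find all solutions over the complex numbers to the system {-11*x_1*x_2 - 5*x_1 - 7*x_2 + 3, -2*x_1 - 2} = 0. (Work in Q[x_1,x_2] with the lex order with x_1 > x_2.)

Compute a lex Gröbner basis by Buchberger's algorithm.
f_1 = -11*x_1*x_2 - 5*x_1 - 7*x_2 + 3, LT = x_1*x_2.
f_2 = -2*x_1 - 2, LT = x_1.

S(f_1,f_2): lcm = x_1*x_2. S = 5/11*x_1 - 4/11*x_2 - 3/11.
  reduce S modulo (f_1, f_2):
  remainder -4/11*x_2 - 8/11 ≠ 0; add h_3 = -4/11*x_2 - 8/11 to the basis.

The other S-polynomials (S(f_1,h_3), S(f_2,h_3)) all reduce to 0 modulo the current basis, so we have a Gröbner basis.
Inter-reduce: drop elements whose leading term is divisible by another's, tail-reduce, and make monic.
Reduced Gröbner basis: {x_1 + 1, x_2 + 2}.

Elimination: the polynomial x_2 + 2 lies in the elimination ideal for x_2, so x_2 ∈ {-2}. For each such x_2, the remaining basis elements (now univariate) give the rest of the solution.
  x_2 = -2: the earlier basis element becomes x_1 + 1 = 0, giving x_1 = -1 — point (-1, -2).
Zero-dimensionality of the ideal guarantees finitely many solutions over ℂ.

{(-1, -2)}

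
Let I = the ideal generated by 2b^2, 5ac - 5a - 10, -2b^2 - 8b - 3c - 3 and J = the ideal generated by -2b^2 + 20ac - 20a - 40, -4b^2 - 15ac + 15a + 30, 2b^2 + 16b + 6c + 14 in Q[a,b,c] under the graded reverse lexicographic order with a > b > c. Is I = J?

No, the ideals differ.

Two ideals are equal iff their reduced Gröbner bases coincide (the reduced basis is unique for a fixed ordering).
Buchberger on the first generating set:
f_1 = 2b^2, LT = b^2.
f_2 = 5ac - 5a - 10, LT = ac.
f_3 = -2b^2 - 8b - 3c - 3, LT = b^2.

S(f_1,f_3): lcm = b^2. S = -4b - 3/2c - 3/2.
  leading term b: no divisor's leading term divides it; move -4b to the remainder.
  leading term c: no divisor's leading term divides it; move -3/2c to the remainder.
  leading term 1: no divisor's leading term divides it; move -3/2 to the remainder.
  remainder -4b - 3/2c - 3/2 ≠ 0; add g_4 = -4b - 3/2c - 3/2 to the basis.

S(f_1,g_4): lcm = b^2. S = -3/8bc - 3/8b.
  leading term bc: subtract (3/32c)·g_4 from -3/8bc - 3/8b → 9/64c^2 - 3/8b + 9/64c
  leading term c^2: no divisor's leading term divides it; move 9/64c^2 to the remainder.
  leading term b: subtract (3/32)·g_4 from -3/8b + 9/64c → 9/32c + 9/64
  leading term c: no divisor's leading term divides it; move 9/32c to the remainder.
  leading term 1: no divisor's leading term divides it; move 9/64 to the remainder.
  remainder 9/64c^2 + 9/32c + 9/64 ≠ 0; add g_5 = 9/64c^2 + 9/32c + 9/64 to the basis.

S(f_2,g_5): lcm = ac^2. S = -3ac - a - 2c.
  leading term ac: subtract (-3/5)·f_2 from -3ac - a - 2c → -4a - 2c - 6
  leading term a: no divisor's leading term divides it; move -4a to the remainder.
  leading term c: no divisor's leading term divides it; move -2c to the remainder.
  leading term 1: no divisor's leading term divides it; move -6 to the remainder.
  remainder -4a - 2c - 6 ≠ 0; add g_6 = -4a - 2c - 6 to the basis.

The other S-polynomials (S(f_1,f_2), S(f_2,f_3), S(f_2,g_4), S(f_3,g_4), S(f_1,g_5), S(f_3,g_5), S(g_4,g_5), S(f_1,g_6), S(f_2,g_6), S(f_3,g_6), S(g_4,g_6), S(g_5,g_6)) all reduce to 0 modulo the current basis, so we have a Gröbner basis.
Inter-reduce: drop elements whose leading term is divisible by another's, tail-reduce, and make monic.
Reduced Gröbner basis: {c^2 + 2c + 1, a + 1/2c + 3/2, b + 3/8c + 3/8}.

Buchberger on the second generating set:
h_1 = -2b^2 + 20ac - 20a - 40, LT = b^2.
h_2 = -4b^2 - 15ac + 15a + 30, LT = b^2.
h_3 = 2b^2 + 16b + 6c + 14, LT = b^2.

S(h_1,h_2): lcm = b^2. S = -55/4ac + 55/4a + 55/2.
  leading term ac: no divisor's leading term divides it; move -55/4ac to the remainder.
  leading term a: no divisor's leading term divides it; move 55/4a to the remainder.
  leading term 1: no divisor's leading term divides it; move 55/2 to the remainder.
  remainder -55/4ac + 55/4a + 55/2 ≠ 0; add k_4 = -55/4ac + 55/4a + 55/2 to the basis.

S(h_1,h_3): lcm = b^2. S = -10ac + 10a - 8b - 3c + 13.
  leading term ac: subtract (8/11)·k_4 from -10ac + 10a - 8b - 3c + 13 → -8b - 3c - 7
  leading term b: no divisor's leading term divides it; move -8b to the remainder.
  leading term c: no divisor's leading term divides it; move -3c to the remainder.
  leading term 1: no divisor's leading term divides it; move -7 to the remainder.
  remainder -8b - 3c - 7 ≠ 0; add k_5 = -8b - 3c - 7 to the basis.

S(h_1,k_5): lcm = b^2. S = -10ac - 3/8bc + 10a - 7/8b + 20.
  leading term ac: subtract (8/11)·k_4 from -10ac - 3/8bc + 10a - 7/8b + 20 → -3/8bc - 7/8b
  leading term bc: subtract (3/64c)·k_5 from -3/8bc - 7/8b → 9/64c^2 - 7/8b + 21/64c
  leading term c^2: no divisor's leading term divides it; move 9/64c^2 to the remainder.
  leading term b: subtract (7/64)·k_5 from -7/8b + 21/64c → 21/32c + 49/64
  leading term c: no divisor's leading term divides it; move 21/32c to the remainder.
  leading term 1: no divisor's leading term divides it; move 49/64 to the remainder.
  remainder 9/64c^2 + 21/32c + 49/64 ≠ 0; add k_6 = 9/64c^2 + 21/32c + 49/64 to the basis.

S(k_4,k_6): lcm = ac^2. S = -17/3ac - 49/9a - 2c.
  leading term ac: subtract (68/165)·k_4 from -17/3ac - 49/9a - 2c → -100/9a - 2c - 34/3
  leading term a: no divisor's leading term divides it; move -100/9a to the remainder.
  leading term c: no divisor's leading term divides it; move -2c to the remainder.
  leading term 1: no divisor's leading term divides it; move -34/3 to the remainder.
  remainder -100/9a - 2c - 34/3 ≠ 0; add k_7 = -100/9a - 2c - 34/3 to the basis.

The other S-polynomials (S(h_2,h_3), S(h_1,k_4), S(h_2,k_4), S(h_3,k_4), S(h_2,k_5), S(h_3,k_5), S(k_4,k_5), S(h_1,k_6), S(h_2,k_6), S(h_3,k_6), S(k_5,k_6), S(h_1,k_7), S(h_2,k_7), S(h_3,k_7), S(k_4,k_7), S(k_5,k_7), S(k_6,k_7)) all reduce to 0 modulo the current basis, so we have a Gröbner basis.
Inter-reduce: drop elements whose leading term is divisible by another's, tail-reduce, and make monic.
Reduced Gröbner basis: {c^2 + 14/3c + 49/9, a + 9/50c + 51/50, b + 3/8c + 7/8}.

Since the reduced bases disagree, the two ideals are not the same.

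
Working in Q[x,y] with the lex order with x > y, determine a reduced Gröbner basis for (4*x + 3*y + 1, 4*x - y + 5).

This is the nonlinear analogue of row-reducing a linear system.

f_1 = 4*x + 3*y + 1, LT = x.
f_2 = 4*x - y + 5, LT = x.

S(f_1,f_2): lcm = x. S = y - 1.
  reduce S modulo (f_1, f_2):
  remainder y - 1 ≠ 0; add g_3 = y - 1 to the basis.

The other S-polynomials (S(f_1,g_3), S(f_2,g_3)) all reduce to 0 modulo the current basis, so we have a Gröbner basis.
Inter-reduce: drop elements whose leading term is divisible by another's, tail-reduce, and make monic.

G = {x + 1, y - 1}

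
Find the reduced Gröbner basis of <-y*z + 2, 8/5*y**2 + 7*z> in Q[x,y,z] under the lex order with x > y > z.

G = {y + 35/16*z**2, z**3 + 32/35}

Buchberger's algorithm terminates because the ascending chain of leading-term ideals stabilizes.

f_1 = -y*z + 2, LT = y*z.
f_2 = 8/5*y**2 + 7*z, LT = y**2.

S(f_1,f_2): lcm = y**2*z. S = -2*y - 35/8*z**2.
  leading term y: no divisor's leading term divides it; move -2*y to the remainder.
  leading term z**2: no divisor's leading term divides it; move -35/8*z**2 to the remainder.
  remainder -2*y - 35/8*z**2 ≠ 0; add g_3 = -2*y - 35/8*z**2 to the basis.

S(f_1,g_3): lcm = y*z. S = -35/16*z**3 - 2.
  leading term z**3: no divisor's leading term divides it; move -35/16*z**3 to the remainder.
  leading term 1: no divisor's leading term divides it; move -2 to the remainder.
  remainder -35/16*z**3 - 2 ≠ 0; add g_4 = -35/16*z**3 - 2 to the basis.

The other S-polynomials (S(f_2,g_3), S(f_1,g_4), S(f_2,g_4), S(g_3,g_4)) all reduce to 0 modulo the current basis, so we have a Gröbner basis.
Inter-reduce: drop elements whose leading term is divisible by another's, tail-reduce, and make monic.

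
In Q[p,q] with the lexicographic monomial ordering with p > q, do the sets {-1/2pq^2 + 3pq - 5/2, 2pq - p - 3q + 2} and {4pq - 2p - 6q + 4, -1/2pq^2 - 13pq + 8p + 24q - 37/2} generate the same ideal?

Since reduced Gröbner bases are canonical representatives of ideals under a given ordering, it suffices to compute and compare them.
Buchberger on the first generating set:
f_1 = -1/2pq^2 + 3pq - 5/2, LT = pq^2.
f_2 = 2pq - p - 3q + 2, LT = pq.

S(f_1,f_2): lcm = pq^2. S = -11/2pq + 3/2q^2 - q + 5.
  leading term pq: subtract (-11/4)·f_2 from -11/2pq + 3/2q^2 - q + 5 → -11/4p + 3/2q^2 - 37/4q + 21/2
  leading term p: no divisor's leading term divides it; move -11/4p to the remainder.
  leading term q^2: no divisor's leading term divides it; move 3/2q^2 to the remainder.
  leading term q: no divisor's leading term divides it; move -37/4q to the remainder.
  leading term 1: no divisor's leading term divides it; move 21/2 to the remainder.
  remainder -11/4p + 3/2q^2 - 37/4q + 21/2 ≠ 0; add g_3 = -11/4p + 3/2q^2 - 37/4q + 21/2 to the basis.

S(f_1,g_3): lcm = pq^2. S = -6pq + 6/11q^4 - 37/11q^3 + 42/11q^2 + 5.
  leading term pq: subtract (-3)·f_2 from -6pq + 6/11q^4 - 37/11q^3 + 42/11q^2 + 5 → -3p + 6/11q^4 - 37/11q^3 + 42/11q^2 - 9q + 11
  leading term p: subtract (12/11)·g_3 from -3p + 6/11q^4 - 37/11q^3 + 42/11q^2 - 9q + 11 → 6/11q^4 - 37/11q^3 + 24/11q^2 + 12/11q - 5/11
  leading term q^4: no divisor's leading term divides it; move 6/11q^4 to the remainder.
  leading term q^3: no divisor's leading term divides it; move -37/11q^3 to the remainder.
  leading term q^2: no divisor's leading term divides it; move 24/11q^2 to the remainder.
  leading term q: no divisor's leading term divides it; move 12/11q to the remainder.
  leading term 1: no divisor's leading term divides it; move -5/11 to the remainder.
  remainder 6/11q^4 - 37/11q^3 + 24/11q^2 + 12/11q - 5/11 ≠ 0; add g_4 = 6/11q^4 - 37/11q^3 + 24/11q^2 + 12/11q - 5/11 to the basis.

S(f_2,g_3): lcm = pq. S = -1/2p + 6/11q^3 - 37/11q^2 + 51/22q + 1.
  leading term p: subtract (2/11)·g_3 from -1/2p + 6/11q^3 - 37/11q^2 + 51/22q + 1 → 6/11q^3 - 40/11q^2 + 4q - 10/11
  leading term q^3: no divisor's leading term divides it; move 6/11q^3 to the remainder.
  leading term q^2: no divisor's leading term divides it; move -40/11q^2 to the remainder.
  leading term q: no divisor's leading term divides it; move 4q to the remainder.
  leading term 1: no divisor's leading term divides it; move -10/11 to the remainder.
  remainder 6/11q^3 - 40/11q^2 + 4q - 10/11 ≠ 0; add g_5 = 6/11q^3 - 40/11q^2 + 4q - 10/11 to the basis.

The other S-polynomials (S(f_1,g_4), S(f_2,g_4), S(g_3,g_4), S(f_1,g_5), S(f_2,g_5), S(g_3,g_5), S(g_4,g_5)) all reduce to 0 modulo the current basis, so we have a Gröbner basis.
Inter-reduce: drop elements whose leading term is divisible by another's, tail-reduce, and make monic.
Reduced Gröbner basis: {p - 6/11q^2 + 37/11q - 42/11, q^3 - 20/3q^2 + 22/3q - 5/3}.

Buchberger on the second generating set:
h_1 = 4pq - 2p - 6q + 4, LT = pq.
h_2 = -1/2pq^2 - 13pq + 8p + 24q - 37/2, LT = pq^2.

S(h_1,h_2): lcm = pq^2. S = -53/2pq + 16p - 3/2q^2 + 49q - 37.
  leading term pq: subtract (-53/8)·h_1 from -53/2pq + 16p - 3/2q^2 + 49q - 37 → 11/4p - 3/2q^2 + 37/4q - 21/2
  leading term p: no divisor's leading term divides it; move 11/4p to the remainder.
  leading term q^2: no divisor's leading term divides it; move -3/2q^2 to the remainder.
  leading term q: no divisor's leading term divides it; move 37/4q to the remainder.
  leading term 1: no divisor's leading term divides it; move -21/2 to the remainder.
  remainder 11/4p - 3/2q^2 + 37/4q - 21/2 ≠ 0; add k_3 = 11/4p - 3/2q^2 + 37/4q - 21/2 to the basis.

S(h_1,k_3): lcm = pq. S = -1/2p + 6/11q^3 - 37/11q^2 + 51/22q + 1.
  leading term p: subtract (-2/11)·k_3 from -1/2p + 6/11q^3 - 37/11q^2 + 51/22q + 1 → 6/11q^3 - 40/11q^2 + 4q - 10/11
  leading term q^3: no divisor's leading term divides it; move 6/11q^3 to the remainder.
  leading term q^2: no divisor's leading term divides it; move -40/11q^2 to the remainder.
  leading term q: no divisor's leading term divides it; move 4q to the remainder.
  leading term 1: no divisor's leading term divides it; move -10/11 to the remainder.
  remainder 6/11q^3 - 40/11q^2 + 4q - 10/11 ≠ 0; add k_4 = 6/11q^3 - 40/11q^2 + 4q - 10/11 to the basis.

The other S-polynomials (S(h_2,k_3), S(h_1,k_4), S(h_2,k_4), S(k_3,k_4)) all reduce to 0 modulo the current basis, so we have a Gröbner basis.
Inter-reduce: drop elements whose leading term is divisible by another's, tail-reduce, and make monic.
Reduced Gröbner basis: {p - 6/11q^2 + 37/11q - 42/11, q^3 - 20/3q^2 + 22/3q - 5/3}.

These coincide, so the ideals are equal.

Yes, the ideals are equal.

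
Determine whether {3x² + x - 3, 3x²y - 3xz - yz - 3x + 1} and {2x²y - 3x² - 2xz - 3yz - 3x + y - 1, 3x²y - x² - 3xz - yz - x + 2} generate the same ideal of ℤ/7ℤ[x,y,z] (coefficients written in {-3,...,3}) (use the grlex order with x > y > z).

Since reduced Gröbner bases are canonical representatives of ideals under a given ordering, it suffices to compute and compare them.
Buchberger on the first generating set:
f_1 = 3x² + x - 3, LT = x².
f_2 = 3x²y - 3xz - yz - 3x + 1, LT = x²y.

S(f_1,f_2): lcm = x²y. S = -2xy + xz - 2yz + x - y + 2.
  reduce S modulo (f_1, f_2):
  remainder -2xy + xz - 2yz + x - y + 2 ≠ 0; add g_3 = -2xy + xz - 2yz + x - y + 2 to the basis.

S(f_1,g_3): lcm = x²y. S = -3x²z - xyz - 3x² + xy + x - y.
  reduce S modulo (f_1, f_2, g_3):
  remainder 3xz² + yz² + xz + 3yz - x + 2y + 3z - 2 ≠ 0; add g_4 = 3xz² + yz² + xz + 3yz - x + 2y + 3z - 2 to the basis.

S(f_2,g_4): lcm = x²yz². S = 2xy²z² + 2x²yz - xy²z - xz³ + 2yz³ - 2x²y - 3xy² - xyz - xz² + 3xy - 2z².
  reduce S modulo (f_1, f_2, g_3, g_4):
  remainder -2y²z³ + 2yz³ - yz² - 3z³ - 2y² - 3yz + z² - y + 3z ≠ 0; add g_5 = -2y²z³ + 2yz³ - yz² - 3z³ - 2y² - 3yz + z² - y + 3z to the basis.

S(g_3,g_4): lcm = xyz². S = 3xz³ + 2y²z² + yz³ + 2xyz + 3xz² - y²z - 3yz² - 2xy - 3y² - yz - z² + 3y.
  reduce S modulo (f_1, f_2, g_3, g_4, g_5):
  remainder 2y²z² - y²z - 2yz² - 3y² + 2yz + 3z² + 2y + z ≠ 0; add g_6 = 2y²z² - y²z - 2yz² - 3y² + 2yz + 3z² + 2y + z to the basis.

The other S-polynomials (S(f_2,g_3), S(f_1,g_4), S(f_1,g_5), S(f_2,g_5), S(g_3,g_5), S(g_4,g_5), S(f_1,g_6), S(f_2,g_6), S(g_3,g_6), S(g_4,g_6), S(g_5,g_6)) all reduce to 0 modulo the current basis, so we have a Gröbner basis.
Inter-reduce: drop elements whose leading term is divisible by another's, tail-reduce, and make monic.
Reduced Gröbner basis: {y²z² + 3y²z - yz² + 2y² + yz - 2z² + y - 3z, xz² - 2yz² - 2xz + yz + 2x + 3y + z - 3, x² - 2x - 1, xy + 3xz + yz + 3x - 3y - 1}.

Buchberger on the second generating set:
h_1 = 2x²y - 3x² - 2xz - 3yz - 3x + y - 1, LT = x²y.
h_2 = 3x²y - x² - 3xz - yz - x + 2, LT = x²y.

S(h_1,h_2): lcm = x²y. S = -3y.
  reduce S modulo (h_1, h_2):
  remainder -3y ≠ 0; add k_3 = -3y to the basis.

S(h_1,k_3): lcm = x²y. S = 2x² - xz + 2yz + 2x - 3y + 3.
  reduce S modulo (h_1, h_2, k_3):
  remainder 2x² - xz + 2x + 3 ≠ 0; add k_4 = 2x² - xz + 2x + 3 to the basis.

The other S-polynomials (S(h_2,k_3), S(h_1,k_4), S(h_2,k_4), S(k_3,k_4)) all reduce to 0 modulo the current basis, so we have a Gröbner basis.
Inter-reduce: drop elements whose leading term is divisible by another's, tail-reduce, and make monic.
Reduced Gröbner basis: {x² + 3xz + x - 2, y}.

Since the reduced bases disagree, the two ideals are not the same.

No, the ideals differ.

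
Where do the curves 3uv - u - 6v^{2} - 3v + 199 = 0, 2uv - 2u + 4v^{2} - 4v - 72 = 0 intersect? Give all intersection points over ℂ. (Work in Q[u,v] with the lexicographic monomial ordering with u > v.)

{(4, -5), (-917/12 - 17*sqrt(2785)/12, 71/24 - sqrt(2785)/24), (-917/12 + 17*sqrt(2785)/12, sqrt(2785)/24 + 71/24)}

Compute a lex Gröbner basis by Buchberger's algorithm.
f_1 = 3uv - u - 6v^{2} - 3v + 199, LT = uv.
f_2 = 2uv - 2u + 4v^{2} - 4v - 72, LT = uv.

S(f_1,f_2): lcm = uv. S = \tfrac{2}{3}u - 4v^{2} + v + \tfrac{307}{3}.
  leading term u: no divisor's leading term divides it; move \tfrac{2}{3}u to the remainder.
  leading term v^{2}: no divisor's leading term divides it; move -4v^{2} to the remainder.
  leading term v: no divisor's leading term divides it; move v to the remainder.
  leading term 1: no divisor's leading term divides it; move \tfrac{307}{3} to the remainder.
  remainder \tfrac{2}{3}u - 4v^{2} + v + \tfrac{307}{3} ≠ 0; add h_3 = \tfrac{2}{3}u - 4v^{2} + v + \tfrac{307}{3} to the basis.

S(f_1,h_3): lcm = uv. S = -\tfrac{1}{3}u + 6v^{3} - \tfrac{7}{2}v^{2} - \tfrac{309}{2}v + \tfrac{199}{3}.
  leading term u: subtract (-\tfrac{1}{2})·h_3 from -\tfrac{1}{3}u + 6v^{3} - \tfrac{7}{2}v^{2} - \tfrac{309}{2}v + \tfrac{199}{3} → 6v^{3} - \tfrac{11}{2}v^{2} - 154v + \tfrac{235}{2}
  leading term v^{3}: no divisor's leading term divides it; move 6v^{3} to the remainder.
  leading term v^{2}: no divisor's leading term divides it; move -\tfrac{11}{2}v^{2} to the remainder.
  leading term v: no divisor's leading term divides it; move -154v to the remainder.
  leading term 1: no divisor's leading term divides it; move \tfrac{235}{2} to the remainder.
  remainder 6v^{3} - \tfrac{11}{2}v^{2} - 154v + \tfrac{235}{2} ≠ 0; add h_4 = 6v^{3} - \tfrac{11}{2}v^{2} - 154v + \tfrac{235}{2} to the basis.

The other S-polynomials (S(f_2,h_3), S(f_1,h_4), S(f_2,h_4), S(h_3,h_4)) all reduce to 0 modulo the current basis, so we have a Gröbner basis.
Inter-reduce: drop elements whose leading term is divisible by another's, tail-reduce, and make monic.
Reduced Gröbner basis: {u - 6v^{2} + \tfrac{3}{2}v + \tfrac{307}{2}, v^{3} - \tfrac{11}{12}v^{2} - \tfrac{77}{3}v + \tfrac{235}{12}}.

A lex Gröbner basis eliminates variables successively. Here v^{3} - \tfrac{11}{12}v^{2} - \tfrac{77}{3}v + \tfrac{235}{12} depends only on v, with roots {-5, 71/24 - sqrt(2785)/24, sqrt(2785)/24 + 71/24}; lifting each root through the earlier basis elements recovers the full solutions.
  v = -5: the earlier basis element becomes u - 4 = 0, giving u = 4 — point (4, -5).
  v = 71/24 - sqrt(2785)/24: the earlier basis element becomes u + 17*sqrt(2785)/12 + 917/12 = 0, giving u = -917/12 - 17*sqrt(2785)/12 — point (-917/12 - 17*sqrt(2785)/12, 71/24 - sqrt(2785)/24).
  v = sqrt(2785)/24 + 71/24: the earlier basis element becomes u - 17*sqrt(2785)/12 + 917/12 = 0, giving u = -917/12 + 17*sqrt(2785)/12 — point (-917/12 + 17*sqrt(2785)/12, sqrt(2785)/24 + 71/24).
Substituting each solution back into the original system confirms all equations vanish.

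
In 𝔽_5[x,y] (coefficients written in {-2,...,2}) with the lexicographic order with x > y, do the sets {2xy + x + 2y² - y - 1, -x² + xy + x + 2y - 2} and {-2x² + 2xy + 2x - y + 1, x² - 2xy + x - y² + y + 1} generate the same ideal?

No, the ideals differ.

Since reduced Gröbner bases are canonical representatives of ideals under a given ordering, it suffices to compute and compare them.
Buchberger on the first generating set:
f_1 = 2xy + x + 2y² - y - 1, LT = xy.
f_2 = -x² + xy + x + 2y - 2, LT = x².

S(f_1,f_2): lcm = x²y. S = -2x² + 2xy² - 2xy + 2x + 2y² - 2y.
  reduce S modulo (f_1, f_2):
  remainder -2y³ - 2y² - 1 ≠ 0; add g_3 = -2y³ - 2y² - 1 to the basis.

The other S-polynomials (S(f_1,g_3), S(f_2,g_3)) all reduce to 0 modulo the current basis, so we have a Gröbner basis.
Inter-reduce: drop elements whose leading term is divisible by another's, tail-reduce, and make monic.
Reduced Gröbner basis: {x² + 2x + y² - 1, xy - 2x + y² + 2y + 2, y³ + y² - 2}.

Buchberger on the second generating set:
h_1 = -2x² + 2xy + 2x - y + 1, LT = x².
h_2 = x² - 2xy + x - y² + y + 1, LT = x².

S(h_1,h_2): lcm = x². S = xy - 2x + y² + 2y + 1.
  reduce S modulo (h_1, h_2):
  remainder xy - 2x + y² + 2y + 1 ≠ 0; add k_3 = xy - 2x + y² + 2y + 1 to the basis.

S(h_1,k_3): lcm = x²y. S = 2x² - 2xy² + 2xy - x - 2y² + 2y.
  reduce S modulo (h_1, h_2, k_3):
  remainder x + 2y³ + 2y² - 2y + 1 ≠ 0; add k_4 = x + 2y³ + 2y² - 2y + 1 to the basis.

S(h_1,k_4): lcm = x². S = -2xy³ - 2xy² + xy - 2x - 2y + 2.
  reduce S modulo (h_1, h_2, k_3, k_4):
  remainder 2y⁴ - 2y³ - 2y² - 2y + 2 ≠ 0; add k_5 = 2y⁴ - 2y³ - 2y² - 2y + 2 to the basis.

The other S-polynomials (S(h_2,k_3), S(h_2,k_4), S(k_3,k_4), S(h_1,k_5), S(h_2,k_5), S(k_3,k_5), S(k_4,k_5)) all reduce to 0 modulo the current basis, so we have a Gröbner basis.
Inter-reduce: drop elements whose leading term is divisible by another's, tail-reduce, and make monic.
Reduced Gröbner basis: {x + 2y³ + 2y² - 2y + 1, y⁴ - y³ - y² - y + 1}.

These differ, so the ideals are not equal.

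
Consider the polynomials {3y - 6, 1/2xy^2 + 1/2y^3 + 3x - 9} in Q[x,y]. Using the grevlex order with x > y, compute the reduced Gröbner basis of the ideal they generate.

f_1 = 3y - 6, LT = y.
f_2 = 1/2xy^2 + 1/2y^3 + 3x - 9, LT = xy^2.

S(f_1,f_2): lcm = xy^2. S = -y^3 - 2xy - 6x + 18.
  leading term y^3: subtract (-1/3y^2)·f_1 from -y^3 - 2xy - 6x + 18 → -2xy - 2y^2 - 6x + 18
  leading term xy: subtract (-2/3x)·f_1 from -2xy - 2y^2 - 6x + 18 → -2y^2 - 10x + 18
  leading term y^2: subtract (-2/3y)·f_1 from -2y^2 - 10x + 18 → -10x - 4y + 18
  leading term x: no divisor's leading term divides it; move -10x to the remainder.
  leading term y: subtract (-4/3)·f_1 from -4y + 18 → 10
  leading term 1: no divisor's leading term divides it; move 10 to the remainder.
  remainder -10x + 10 ≠ 0; add g_3 = -10x + 10 to the basis.

S(f_1,g_3): leading monomials are coprime, so the S-polynomial reduces to 0 (Buchberger's first criterion).
S(f_2,g_3): lcm = xy^2. S = y^3 + y^2 + 6x - 18.
  leading term y^3: subtract (1/3y^2)·f_1 from y^3 + y^2 + 6x - 18 → 3y^2 + 6x - 18
  leading term y^2: subtract (y)·f_1 from 3y^2 + 6x - 18 → 6x + 6y - 18
  leading term x: subtract (-3/5)·g_3 from 6x + 6y - 18 → 6y - 12
  leading term y: subtract (2)·f_1 from 6y - 12 → 0
  remainder 0.

Every S-polynomial of the final basis reduces to 0, so we have a Gröbner basis.
Inter-reduce: drop elements whose leading term is divisible by another's, tail-reduce, and make monic.

G = {x - 1, y - 2}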